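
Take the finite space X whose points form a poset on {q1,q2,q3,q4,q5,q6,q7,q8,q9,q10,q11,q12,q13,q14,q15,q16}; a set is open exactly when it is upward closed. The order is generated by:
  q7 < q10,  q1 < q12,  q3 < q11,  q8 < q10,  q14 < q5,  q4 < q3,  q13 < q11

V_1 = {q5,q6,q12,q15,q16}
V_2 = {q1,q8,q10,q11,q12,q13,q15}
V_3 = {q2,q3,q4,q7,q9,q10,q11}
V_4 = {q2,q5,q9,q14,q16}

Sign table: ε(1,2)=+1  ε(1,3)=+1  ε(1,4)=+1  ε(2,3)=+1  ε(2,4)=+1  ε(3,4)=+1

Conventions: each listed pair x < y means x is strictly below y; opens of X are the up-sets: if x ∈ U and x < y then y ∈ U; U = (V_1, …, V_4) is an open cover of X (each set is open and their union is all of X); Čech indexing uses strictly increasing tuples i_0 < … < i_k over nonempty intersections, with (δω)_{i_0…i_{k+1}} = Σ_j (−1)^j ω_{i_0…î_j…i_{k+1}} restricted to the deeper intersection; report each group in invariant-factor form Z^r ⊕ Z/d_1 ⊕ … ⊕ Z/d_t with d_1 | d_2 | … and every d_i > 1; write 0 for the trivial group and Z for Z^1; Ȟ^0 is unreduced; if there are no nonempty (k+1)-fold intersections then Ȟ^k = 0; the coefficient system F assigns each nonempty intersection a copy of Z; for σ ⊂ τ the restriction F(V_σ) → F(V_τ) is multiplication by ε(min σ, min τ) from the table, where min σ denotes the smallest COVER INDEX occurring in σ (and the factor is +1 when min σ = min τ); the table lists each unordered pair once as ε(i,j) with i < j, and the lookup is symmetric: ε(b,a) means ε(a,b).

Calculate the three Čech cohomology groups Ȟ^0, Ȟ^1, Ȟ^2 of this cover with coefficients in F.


Ȟ^0 ≅ Z,  Ȟ^1 ≅ Z,  Ȟ^2 ≅ 0

intersection data:
  V12={q12,q15} V14={q5,q16} V23={q10,q11} V34={q2,q9}
C dims 4,4; δ0: rk 3, SNF 1^3
Ȟ^0 = (4 − 3) − 0 = 1, so Ȟ^0 ≅ Z
Ȟ^1 = (4 − 0) − 3 = 1, so Ȟ^1 ≅ Z
Ȟ^2 = (0 − 0) − 0 = 0, so Ȟ^2 ≅ 0


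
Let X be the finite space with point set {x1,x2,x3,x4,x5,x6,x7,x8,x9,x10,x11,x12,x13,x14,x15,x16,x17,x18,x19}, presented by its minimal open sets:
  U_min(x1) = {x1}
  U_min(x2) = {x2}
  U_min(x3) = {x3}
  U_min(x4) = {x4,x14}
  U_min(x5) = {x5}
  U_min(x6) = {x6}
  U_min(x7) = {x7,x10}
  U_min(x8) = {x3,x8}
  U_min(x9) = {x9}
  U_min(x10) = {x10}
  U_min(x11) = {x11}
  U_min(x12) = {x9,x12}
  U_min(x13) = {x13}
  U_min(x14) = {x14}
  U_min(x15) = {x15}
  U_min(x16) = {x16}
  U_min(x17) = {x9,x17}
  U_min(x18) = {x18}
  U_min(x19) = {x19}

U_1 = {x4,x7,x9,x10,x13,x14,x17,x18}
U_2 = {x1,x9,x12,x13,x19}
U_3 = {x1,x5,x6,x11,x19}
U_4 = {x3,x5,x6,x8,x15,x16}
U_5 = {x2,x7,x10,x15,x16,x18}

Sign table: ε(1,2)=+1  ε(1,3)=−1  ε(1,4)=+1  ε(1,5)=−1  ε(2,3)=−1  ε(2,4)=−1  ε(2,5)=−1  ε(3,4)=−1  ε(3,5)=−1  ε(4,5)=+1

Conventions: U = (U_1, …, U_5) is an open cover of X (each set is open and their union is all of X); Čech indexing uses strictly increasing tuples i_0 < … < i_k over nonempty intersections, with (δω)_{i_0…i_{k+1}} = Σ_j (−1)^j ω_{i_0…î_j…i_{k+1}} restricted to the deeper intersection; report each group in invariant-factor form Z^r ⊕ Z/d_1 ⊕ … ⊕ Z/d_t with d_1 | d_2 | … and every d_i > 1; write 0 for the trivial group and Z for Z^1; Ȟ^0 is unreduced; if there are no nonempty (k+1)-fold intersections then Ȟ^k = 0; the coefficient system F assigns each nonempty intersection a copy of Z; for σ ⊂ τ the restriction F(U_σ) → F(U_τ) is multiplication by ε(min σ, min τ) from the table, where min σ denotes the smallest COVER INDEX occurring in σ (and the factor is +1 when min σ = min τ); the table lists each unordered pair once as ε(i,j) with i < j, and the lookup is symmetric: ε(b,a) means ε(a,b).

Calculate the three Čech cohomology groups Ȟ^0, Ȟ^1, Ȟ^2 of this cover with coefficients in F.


Ȟ^0(U;F) ≅ 0; Ȟ^1(U;F) ≅ Z/2; Ȟ^2(U;F) ≅ 0

nonempty overlaps:
  U12={x9,x13} U15={x7,x10,x18} U23={x1,x19} U34={x5,x6} U45={x15,x16}
C dims 5,5; δ0: rk 5, SNF 1^4·2
degree 0: 5−5−0 = 0 → Ȟ^0 ≅ 0
degree 1: 5−0−5 = 0 plus torsion [2] → Ȟ^1 ≅ Z/2
degree 2: 0−0−0 = 0 → Ȟ^2 ≅ 0


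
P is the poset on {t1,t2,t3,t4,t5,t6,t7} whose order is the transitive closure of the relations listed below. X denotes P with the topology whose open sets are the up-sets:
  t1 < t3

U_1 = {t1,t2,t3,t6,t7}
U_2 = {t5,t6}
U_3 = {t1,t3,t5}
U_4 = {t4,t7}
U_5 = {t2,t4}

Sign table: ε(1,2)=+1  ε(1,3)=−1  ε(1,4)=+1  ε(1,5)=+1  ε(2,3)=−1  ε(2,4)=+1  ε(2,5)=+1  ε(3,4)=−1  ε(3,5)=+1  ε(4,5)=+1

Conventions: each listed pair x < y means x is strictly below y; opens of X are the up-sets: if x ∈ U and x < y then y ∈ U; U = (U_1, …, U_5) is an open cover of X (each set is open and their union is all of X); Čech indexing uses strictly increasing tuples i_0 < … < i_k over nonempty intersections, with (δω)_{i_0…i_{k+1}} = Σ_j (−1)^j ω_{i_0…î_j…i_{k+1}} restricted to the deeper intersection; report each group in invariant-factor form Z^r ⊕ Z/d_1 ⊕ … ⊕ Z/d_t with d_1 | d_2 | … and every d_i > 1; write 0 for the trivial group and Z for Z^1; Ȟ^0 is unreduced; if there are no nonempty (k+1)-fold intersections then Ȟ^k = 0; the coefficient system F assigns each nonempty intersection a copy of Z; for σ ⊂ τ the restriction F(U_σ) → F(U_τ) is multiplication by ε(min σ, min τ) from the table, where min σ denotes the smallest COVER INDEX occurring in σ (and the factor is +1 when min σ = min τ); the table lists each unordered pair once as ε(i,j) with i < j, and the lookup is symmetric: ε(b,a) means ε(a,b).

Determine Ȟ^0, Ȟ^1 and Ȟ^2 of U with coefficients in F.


nerve simplices:
  U12={t6} U13={t1,t3} U14={t7} U15={t2} U23={t5} U45={t4}
C dims 5,6; δ0: rk 4, SNF 1^4
degree 0: 5−4−0 = 1 → Ȟ^0 ≅ Z
degree 1: 6−0−4 = 2 → Ȟ^1 ≅ Z^2
degree 2: 0−0−0 = 0 → Ȟ^2 ≅ 0

Ȟ^0 = Z; Ȟ^1 = Z^2; Ȟ^2 = 0


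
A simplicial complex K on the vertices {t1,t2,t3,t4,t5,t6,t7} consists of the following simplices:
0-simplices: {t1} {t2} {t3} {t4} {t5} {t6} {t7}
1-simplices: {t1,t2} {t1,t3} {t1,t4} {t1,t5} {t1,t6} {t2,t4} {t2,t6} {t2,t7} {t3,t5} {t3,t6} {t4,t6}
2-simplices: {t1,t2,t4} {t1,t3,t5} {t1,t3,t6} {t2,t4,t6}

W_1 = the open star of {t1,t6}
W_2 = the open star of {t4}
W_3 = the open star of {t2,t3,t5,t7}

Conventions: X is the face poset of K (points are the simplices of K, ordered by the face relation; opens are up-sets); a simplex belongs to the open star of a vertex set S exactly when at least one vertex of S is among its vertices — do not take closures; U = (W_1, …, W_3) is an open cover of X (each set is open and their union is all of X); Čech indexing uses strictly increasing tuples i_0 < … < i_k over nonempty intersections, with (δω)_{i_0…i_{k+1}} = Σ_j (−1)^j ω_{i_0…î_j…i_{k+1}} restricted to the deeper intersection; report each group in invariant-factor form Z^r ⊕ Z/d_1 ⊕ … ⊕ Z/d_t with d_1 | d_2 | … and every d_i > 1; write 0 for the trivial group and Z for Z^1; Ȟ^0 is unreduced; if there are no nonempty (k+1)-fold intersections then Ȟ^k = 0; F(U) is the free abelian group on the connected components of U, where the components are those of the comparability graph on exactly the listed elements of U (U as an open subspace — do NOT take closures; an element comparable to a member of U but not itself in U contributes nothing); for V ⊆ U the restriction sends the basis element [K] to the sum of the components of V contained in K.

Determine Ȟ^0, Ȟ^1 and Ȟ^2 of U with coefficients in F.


intersection data:
  W1={{t1},{t6},{t1,t2},{t1,t3},{t1,t4},{t1,t5},{t1,t6},{t2,t6},{t3,t6},{t4,t6},{t1,t2,t4},{t1,t3,t5},{t1,t3,t6},{t2,t4,t6}} W2={{t4},{t1,t4},{t2,t4},{t4,t6},{t1,t2,t4},{t2,t4,t6}} W3={{t2},{t3},{t5},{t7},{t1,t2},{t1,t3},{t1,t5},{t2,t4},{t2,t6},{t2,t7},{t3,t5},{t3,t6},{t1,t2,t4},{t1,t3,t5},{t1,t3,t6},{t2,t4,t6}}
  W12={{t1,t4},{t4,t6},{t1,t2,t4},{t2,t4,t6}} W13={{t1,t2},{t1,t3},{t1,t5},{t2,t6},{t3,t6},{t1,t2,t4},{t1,t3,t5},{t1,t3,t6},{t2,t4,t6}} W23={{t2,t4},{t1,t2,t4},{t2,t4,t6}}
  W123={{t1,t2,t4},{t2,t4,t6}}
components per intersection:
  W1: {{t1},{t6},{t1,t2},{t1,t3},{t1,t4},{t1,t5},{t1,t6},{t2,t6},{t3,t6},{t4,t6},{t1,t2,t4},{t1,t3,t5},{t1,t3,t6},{t2,t4,t6}}
  W2: {{t4},{t1,t4},{t2,t4},{t4,t6},{t1,t2,t4},{t2,t4,t6}}
  W3: {{t2},{t7},{t1,t2},{t2,t4},{t2,t6},{t2,t7},{t1,t2,t4},{t2,t4,t6}} {{t3},{t5},{t1,t3},{t1,t5},{t3,t5},{t3,t6},{t1,t3,t5},{t1,t3,t6}}
  W12: {{t1,t4},{t1,t2,t4}} {{t4,t6},{t2,t4,t6}}
  W13: {{t1,t2},{t1,t2,t4}} {{t1,t3},{t1,t5},{t3,t6},{t1,t3,t5},{t1,t3,t6}} {{t2,t6},{t2,t4,t6}}
  W23: {{t2,t4},{t1,t2,t4},{t2,t4,t6}}
  W123: {{t1,t2,t4}} {{t2,t4,t6}}
C dims 4,6,2; δ0: rk 3, SNF 1^3; δ1: rk 2, SNF 1^2
Ȟ^0 = (4 − 3) − 0 = 1, so Ȟ^0 ≅ Z
Ȟ^1 = (6 − 2) − 3 = 1, so Ȟ^1 ≅ Z
Ȟ^2 = (2 − 0) − 2 = 0, so Ȟ^2 ≅ 0

Ȟ^0(U;F) ≅ Z, Ȟ^1(U;F) ≅ Z and Ȟ^2(U;F) ≅ 0


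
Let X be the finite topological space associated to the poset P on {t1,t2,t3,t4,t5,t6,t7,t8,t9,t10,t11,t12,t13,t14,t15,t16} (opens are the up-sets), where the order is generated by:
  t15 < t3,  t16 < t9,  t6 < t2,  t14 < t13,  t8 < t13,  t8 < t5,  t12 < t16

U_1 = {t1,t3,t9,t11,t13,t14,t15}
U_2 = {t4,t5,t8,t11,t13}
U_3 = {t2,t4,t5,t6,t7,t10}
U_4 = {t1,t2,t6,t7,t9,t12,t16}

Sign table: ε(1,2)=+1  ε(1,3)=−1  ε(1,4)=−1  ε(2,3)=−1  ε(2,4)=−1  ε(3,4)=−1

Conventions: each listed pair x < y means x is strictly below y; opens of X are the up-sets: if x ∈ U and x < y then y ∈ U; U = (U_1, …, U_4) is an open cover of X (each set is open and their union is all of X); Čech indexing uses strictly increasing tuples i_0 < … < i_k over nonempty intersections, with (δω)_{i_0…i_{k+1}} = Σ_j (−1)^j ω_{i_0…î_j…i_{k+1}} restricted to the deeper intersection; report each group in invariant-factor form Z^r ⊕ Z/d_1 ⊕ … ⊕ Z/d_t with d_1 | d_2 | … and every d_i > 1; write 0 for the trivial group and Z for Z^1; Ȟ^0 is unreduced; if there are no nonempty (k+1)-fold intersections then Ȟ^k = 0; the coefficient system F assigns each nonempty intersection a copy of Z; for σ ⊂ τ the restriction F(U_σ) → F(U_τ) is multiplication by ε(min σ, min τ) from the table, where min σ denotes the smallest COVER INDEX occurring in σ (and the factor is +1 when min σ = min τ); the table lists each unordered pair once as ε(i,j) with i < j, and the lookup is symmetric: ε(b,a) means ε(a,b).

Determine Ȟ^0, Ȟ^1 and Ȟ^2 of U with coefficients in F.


intersection data:
  U12={t11,t13} U14={t1,t9} U23={t4,t5} U34={t2,t6,t7}
C dims 4,4; δ0: rk 4, SNF 1^3·2
Ȟ^0 = (4 − 4) − 0 = 0, so Ȟ^0 ≅ 0
Ȟ^1 = (4 − 0) − 4 = 0 plus torsion [2], so Ȟ^1 ≅ Z/2
Ȟ^2 = (0 − 0) − 0 = 0, so Ȟ^2 ≅ 0

Ȟ^0(U;F) ≅ 0, Ȟ^1(U;F) ≅ Z/2, Ȟ^2(U;F) ≅ 0


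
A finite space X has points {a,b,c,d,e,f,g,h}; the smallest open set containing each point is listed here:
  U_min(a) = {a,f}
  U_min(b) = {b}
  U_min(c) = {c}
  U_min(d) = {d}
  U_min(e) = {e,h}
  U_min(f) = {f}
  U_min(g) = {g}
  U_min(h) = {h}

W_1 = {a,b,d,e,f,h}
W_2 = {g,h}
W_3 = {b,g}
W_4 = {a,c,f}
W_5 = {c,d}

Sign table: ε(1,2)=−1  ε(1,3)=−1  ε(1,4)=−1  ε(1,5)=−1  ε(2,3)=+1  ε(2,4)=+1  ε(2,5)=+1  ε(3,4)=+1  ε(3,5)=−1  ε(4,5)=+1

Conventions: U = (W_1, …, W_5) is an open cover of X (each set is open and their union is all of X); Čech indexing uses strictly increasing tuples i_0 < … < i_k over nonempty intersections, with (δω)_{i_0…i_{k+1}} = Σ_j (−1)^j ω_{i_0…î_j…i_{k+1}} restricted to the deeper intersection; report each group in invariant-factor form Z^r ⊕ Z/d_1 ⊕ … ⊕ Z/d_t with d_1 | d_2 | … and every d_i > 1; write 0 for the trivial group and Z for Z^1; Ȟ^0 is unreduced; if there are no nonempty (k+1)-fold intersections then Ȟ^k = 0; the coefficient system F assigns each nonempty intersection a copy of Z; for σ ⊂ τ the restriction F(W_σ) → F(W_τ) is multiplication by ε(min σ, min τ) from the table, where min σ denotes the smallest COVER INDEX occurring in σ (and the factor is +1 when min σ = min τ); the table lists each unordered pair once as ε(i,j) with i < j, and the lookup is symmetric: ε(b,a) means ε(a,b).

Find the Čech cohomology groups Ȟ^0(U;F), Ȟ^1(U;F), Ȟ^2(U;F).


Ȟ^0 ≅ Z, Ȟ^1 ≅ Z^2, Ȟ^2 ≅ 0

nerve of the cover:
  W12={h} W13={b} W14={a,f} W15={d} W23={g} W45={c}
C dims 5,6; δ0: rk 4, SNF 1^4
Ȟ^0 = (5 − 4) − 0 = 1, so Ȟ^0 ≅ Z
Ȟ^1 = (6 − 0) − 4 = 2, so Ȟ^1 ≅ Z^2
Ȟ^2 = (0 − 0) − 0 = 0, so Ȟ^2 ≅ 0


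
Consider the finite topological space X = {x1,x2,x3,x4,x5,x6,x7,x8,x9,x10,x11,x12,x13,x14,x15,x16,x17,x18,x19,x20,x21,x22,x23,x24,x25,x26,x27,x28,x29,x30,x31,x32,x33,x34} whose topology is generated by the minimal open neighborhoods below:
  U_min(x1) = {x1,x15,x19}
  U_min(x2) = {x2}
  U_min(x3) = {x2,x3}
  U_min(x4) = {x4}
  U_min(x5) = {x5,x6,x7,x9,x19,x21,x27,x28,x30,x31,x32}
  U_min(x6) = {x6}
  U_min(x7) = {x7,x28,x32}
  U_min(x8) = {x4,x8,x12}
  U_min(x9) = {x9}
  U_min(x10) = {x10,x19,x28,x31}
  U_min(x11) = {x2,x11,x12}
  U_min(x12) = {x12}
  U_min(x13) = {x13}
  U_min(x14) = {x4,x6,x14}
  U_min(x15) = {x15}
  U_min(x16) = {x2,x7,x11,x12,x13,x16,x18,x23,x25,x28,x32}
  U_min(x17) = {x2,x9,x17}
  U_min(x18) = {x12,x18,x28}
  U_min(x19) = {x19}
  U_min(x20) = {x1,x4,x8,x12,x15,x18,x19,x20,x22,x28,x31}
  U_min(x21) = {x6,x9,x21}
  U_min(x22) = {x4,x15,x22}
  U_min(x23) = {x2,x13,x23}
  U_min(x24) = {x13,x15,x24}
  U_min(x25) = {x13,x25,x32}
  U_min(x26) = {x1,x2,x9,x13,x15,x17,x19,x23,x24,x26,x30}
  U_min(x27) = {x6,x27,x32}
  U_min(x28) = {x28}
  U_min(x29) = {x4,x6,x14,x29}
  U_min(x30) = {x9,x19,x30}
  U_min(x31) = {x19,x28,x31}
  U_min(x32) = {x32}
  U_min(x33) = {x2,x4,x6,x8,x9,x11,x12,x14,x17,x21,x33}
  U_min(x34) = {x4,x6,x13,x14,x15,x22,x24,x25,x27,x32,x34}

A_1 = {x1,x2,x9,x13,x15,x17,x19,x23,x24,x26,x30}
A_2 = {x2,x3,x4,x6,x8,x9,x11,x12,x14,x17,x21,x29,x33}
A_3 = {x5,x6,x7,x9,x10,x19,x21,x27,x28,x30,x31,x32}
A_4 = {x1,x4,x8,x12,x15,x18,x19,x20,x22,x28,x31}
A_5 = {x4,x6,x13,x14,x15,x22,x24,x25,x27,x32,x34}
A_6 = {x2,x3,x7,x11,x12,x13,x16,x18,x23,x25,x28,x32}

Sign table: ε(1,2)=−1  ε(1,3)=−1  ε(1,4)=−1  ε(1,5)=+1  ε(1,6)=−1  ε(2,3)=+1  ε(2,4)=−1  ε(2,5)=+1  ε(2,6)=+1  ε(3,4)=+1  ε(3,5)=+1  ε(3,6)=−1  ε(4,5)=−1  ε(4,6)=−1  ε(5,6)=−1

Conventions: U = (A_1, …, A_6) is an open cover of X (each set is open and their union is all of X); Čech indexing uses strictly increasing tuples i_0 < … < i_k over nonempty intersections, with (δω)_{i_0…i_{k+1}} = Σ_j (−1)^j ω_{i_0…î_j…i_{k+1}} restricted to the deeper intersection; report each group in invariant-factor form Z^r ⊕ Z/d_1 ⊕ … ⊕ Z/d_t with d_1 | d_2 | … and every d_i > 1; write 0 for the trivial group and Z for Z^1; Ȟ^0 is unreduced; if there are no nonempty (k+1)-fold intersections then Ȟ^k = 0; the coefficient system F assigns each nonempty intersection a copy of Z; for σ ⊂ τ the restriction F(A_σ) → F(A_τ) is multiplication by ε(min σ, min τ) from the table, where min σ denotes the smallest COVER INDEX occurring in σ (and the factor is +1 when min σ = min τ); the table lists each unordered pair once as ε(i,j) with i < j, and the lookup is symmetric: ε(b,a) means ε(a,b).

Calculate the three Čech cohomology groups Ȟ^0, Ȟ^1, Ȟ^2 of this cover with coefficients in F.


nerve of the cover:
  A12={x2,x9,x17} A13={x9,x19,x30} A14={x1,x15,x19} A15={x13,x15,x24} A16={x2,x13,x23} A23={x6,x9,x21} A24={x4,x8,x12} A25={x4,x6,x14} A26={x2,x3,x11,x12} A34={x19,x28,x31} A35={x6,x27,x32} A36={x7,x28,x32} A45={x4,x15,x22} A46={x12,x18,x28} A56={x13,x25,x32}
  A123={x9} A126={x2} A134={x19} A145={x15} A156={x13} A235={x6} A245={x4} A246={x12} A346={x28} A356={x32}
C dims 6,15,10; δ0: rk 6, SNF 1^5·2; δ1: rk 9, SNF 1^9
Ȟ^0 = (6 − 6) − 0 = 0, so Ȟ^0 ≅ 0
Ȟ^1 = (15 − 9) − 6 = 0 plus torsion [2], so Ȟ^1 ≅ Z/2
Ȟ^2 = (10 − 0) − 9 = 1, so Ȟ^2 ≅ Z

Ȟ^0 = 0; Ȟ^1 = Z/2; Ȟ^2 = Z


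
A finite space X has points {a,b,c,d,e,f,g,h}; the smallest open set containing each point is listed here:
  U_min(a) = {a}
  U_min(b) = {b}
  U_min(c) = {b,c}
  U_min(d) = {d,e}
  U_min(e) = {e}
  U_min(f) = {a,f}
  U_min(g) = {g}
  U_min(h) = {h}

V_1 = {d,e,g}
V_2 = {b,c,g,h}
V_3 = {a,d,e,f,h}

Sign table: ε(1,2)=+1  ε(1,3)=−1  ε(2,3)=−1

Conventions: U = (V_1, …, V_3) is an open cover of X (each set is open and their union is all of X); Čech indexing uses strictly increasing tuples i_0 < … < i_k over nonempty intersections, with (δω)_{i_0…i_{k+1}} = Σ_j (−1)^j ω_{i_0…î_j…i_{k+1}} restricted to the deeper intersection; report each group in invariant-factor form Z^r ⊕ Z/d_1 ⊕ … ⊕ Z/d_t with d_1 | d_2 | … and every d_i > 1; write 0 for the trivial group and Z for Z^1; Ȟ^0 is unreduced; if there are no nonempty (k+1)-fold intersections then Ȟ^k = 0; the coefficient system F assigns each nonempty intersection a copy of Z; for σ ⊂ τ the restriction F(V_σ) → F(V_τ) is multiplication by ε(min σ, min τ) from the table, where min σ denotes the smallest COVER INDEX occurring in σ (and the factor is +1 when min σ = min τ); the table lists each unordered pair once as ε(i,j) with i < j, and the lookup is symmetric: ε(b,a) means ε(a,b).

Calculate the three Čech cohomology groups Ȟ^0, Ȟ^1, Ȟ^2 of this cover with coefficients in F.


Ȟ^0 ≅ Z,  Ȟ^1 ≅ Z,  Ȟ^2 ≅ 0

nonempty intersections:
  V12={g} V13={d,e} V23={h}
C dims 3,3; δ0: rk 2, SNF 1^2
Ȟ^0: (3−2)−0=1 ⇒ Z
Ȟ^1: (3−0)−2=1 ⇒ Z
Ȟ^2: (0−0)−0=0 ⇒ 0


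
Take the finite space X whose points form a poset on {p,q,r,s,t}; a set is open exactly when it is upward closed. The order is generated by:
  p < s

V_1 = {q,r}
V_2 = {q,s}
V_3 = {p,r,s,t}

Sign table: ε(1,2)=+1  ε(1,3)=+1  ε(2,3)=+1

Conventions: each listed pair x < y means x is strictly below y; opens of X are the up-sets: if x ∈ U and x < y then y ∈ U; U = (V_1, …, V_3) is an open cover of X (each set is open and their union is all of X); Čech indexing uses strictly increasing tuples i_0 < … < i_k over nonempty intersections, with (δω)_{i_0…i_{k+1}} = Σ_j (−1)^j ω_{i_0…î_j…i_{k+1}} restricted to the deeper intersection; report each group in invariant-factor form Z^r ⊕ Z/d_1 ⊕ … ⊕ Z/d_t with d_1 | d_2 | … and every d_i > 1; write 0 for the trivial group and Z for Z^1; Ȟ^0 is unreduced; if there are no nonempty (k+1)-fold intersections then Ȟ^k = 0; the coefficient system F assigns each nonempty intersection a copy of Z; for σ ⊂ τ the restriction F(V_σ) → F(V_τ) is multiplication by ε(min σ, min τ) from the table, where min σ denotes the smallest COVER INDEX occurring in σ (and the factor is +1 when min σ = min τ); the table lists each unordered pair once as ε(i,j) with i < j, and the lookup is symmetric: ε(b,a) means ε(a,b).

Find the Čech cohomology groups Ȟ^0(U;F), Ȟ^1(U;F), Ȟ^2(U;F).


cover nerve:
  V12={q} V13={r} V23={s}
C dims 3,3; δ0: rk 2, SNF 1^2
Ȟ^0: (3−2)−0=1 ⇒ Z
Ȟ^1: (3−0)−2=1 ⇒ Z
Ȟ^2: (0−0)−0=0 ⇒ 0

Ȟ^0(U;F) ≅ Z; Ȟ^1(U;F) ≅ Z; Ȟ^2(U;F) ≅ 0


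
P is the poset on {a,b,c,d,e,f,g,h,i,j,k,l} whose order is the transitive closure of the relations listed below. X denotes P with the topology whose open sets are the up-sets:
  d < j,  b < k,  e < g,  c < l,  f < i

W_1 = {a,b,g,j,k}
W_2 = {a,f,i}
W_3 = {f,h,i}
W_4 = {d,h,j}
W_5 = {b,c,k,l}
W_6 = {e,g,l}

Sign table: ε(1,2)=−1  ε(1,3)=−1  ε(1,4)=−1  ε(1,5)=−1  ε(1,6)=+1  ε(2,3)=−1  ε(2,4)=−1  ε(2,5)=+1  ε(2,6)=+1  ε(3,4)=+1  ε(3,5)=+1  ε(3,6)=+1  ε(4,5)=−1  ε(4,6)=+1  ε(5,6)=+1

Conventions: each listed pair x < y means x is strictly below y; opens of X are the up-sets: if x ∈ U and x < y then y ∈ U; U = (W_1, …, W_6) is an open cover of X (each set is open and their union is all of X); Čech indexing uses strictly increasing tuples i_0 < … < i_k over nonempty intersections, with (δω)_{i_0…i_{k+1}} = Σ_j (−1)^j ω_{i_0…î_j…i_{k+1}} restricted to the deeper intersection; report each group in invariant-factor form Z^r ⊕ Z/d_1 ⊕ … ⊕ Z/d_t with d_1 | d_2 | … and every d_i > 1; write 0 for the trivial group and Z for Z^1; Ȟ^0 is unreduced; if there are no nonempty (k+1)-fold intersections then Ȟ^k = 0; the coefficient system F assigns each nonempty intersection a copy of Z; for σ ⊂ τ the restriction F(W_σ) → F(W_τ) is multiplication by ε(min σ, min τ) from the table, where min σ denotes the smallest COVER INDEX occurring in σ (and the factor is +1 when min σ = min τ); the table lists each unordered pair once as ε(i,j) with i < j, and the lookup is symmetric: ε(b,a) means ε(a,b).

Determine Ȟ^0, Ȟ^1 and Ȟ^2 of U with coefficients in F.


Ȟ^0 = 0; Ȟ^1 = Z ⊕ Z/2; Ȟ^2 = 0

intersection data:
  W12={a} W14={j} W15={b,k} W16={g} W23={f,i} W34={h} W56={l}
C dims 6,7; δ0: rk 6, SNF 1^5·2
Ȟ^0 = (6 − 6) − 0 = 0, so Ȟ^0 ≅ 0
Ȟ^1 = (7 − 0) − 6 = 1 plus torsion [2], so Ȟ^1 ≅ Z ⊕ Z/2
Ȟ^2 = (0 − 0) − 0 = 0, so Ȟ^2 ≅ 0


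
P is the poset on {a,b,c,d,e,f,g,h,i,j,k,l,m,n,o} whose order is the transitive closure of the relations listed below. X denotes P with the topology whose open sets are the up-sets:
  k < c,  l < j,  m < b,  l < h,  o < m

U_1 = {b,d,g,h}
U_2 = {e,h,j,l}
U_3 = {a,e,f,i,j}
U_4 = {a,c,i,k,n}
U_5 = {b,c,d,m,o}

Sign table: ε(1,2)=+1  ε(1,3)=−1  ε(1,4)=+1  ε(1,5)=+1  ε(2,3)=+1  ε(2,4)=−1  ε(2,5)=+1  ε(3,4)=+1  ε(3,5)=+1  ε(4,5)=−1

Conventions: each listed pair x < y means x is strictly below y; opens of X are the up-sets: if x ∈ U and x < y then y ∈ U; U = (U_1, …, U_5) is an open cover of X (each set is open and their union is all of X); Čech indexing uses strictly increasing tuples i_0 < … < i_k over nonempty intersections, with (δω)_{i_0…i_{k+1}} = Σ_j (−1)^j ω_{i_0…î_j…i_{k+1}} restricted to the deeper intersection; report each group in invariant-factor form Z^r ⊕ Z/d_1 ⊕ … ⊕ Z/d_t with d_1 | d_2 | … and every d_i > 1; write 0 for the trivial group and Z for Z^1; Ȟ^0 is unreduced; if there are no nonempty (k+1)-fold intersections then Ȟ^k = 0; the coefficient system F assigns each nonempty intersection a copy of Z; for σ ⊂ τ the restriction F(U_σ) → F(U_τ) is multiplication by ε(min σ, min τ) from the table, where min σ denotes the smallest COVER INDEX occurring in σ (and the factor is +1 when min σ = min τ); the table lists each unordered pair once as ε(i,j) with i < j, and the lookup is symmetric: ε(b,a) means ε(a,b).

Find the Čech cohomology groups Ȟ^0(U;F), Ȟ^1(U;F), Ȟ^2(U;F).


Ȟ^0(U;F) ≅ 0; Ȟ^1(U;F) ≅ Z/2; Ȟ^2(U;F) ≅ 0

nonempty intersections:
  U12={h} U15={b,d} U23={e,j} U34={a,i} U45={c}
C dims 5,5; δ0: rk 5, SNF 1^4·2
Ȟ^0: (5−5)−0=0 ⇒ 0
Ȟ^1: (5−0)−5=0 plus torsion [2] ⇒ Z/2
Ȟ^2: (0−0)−0=0 ⇒ 0


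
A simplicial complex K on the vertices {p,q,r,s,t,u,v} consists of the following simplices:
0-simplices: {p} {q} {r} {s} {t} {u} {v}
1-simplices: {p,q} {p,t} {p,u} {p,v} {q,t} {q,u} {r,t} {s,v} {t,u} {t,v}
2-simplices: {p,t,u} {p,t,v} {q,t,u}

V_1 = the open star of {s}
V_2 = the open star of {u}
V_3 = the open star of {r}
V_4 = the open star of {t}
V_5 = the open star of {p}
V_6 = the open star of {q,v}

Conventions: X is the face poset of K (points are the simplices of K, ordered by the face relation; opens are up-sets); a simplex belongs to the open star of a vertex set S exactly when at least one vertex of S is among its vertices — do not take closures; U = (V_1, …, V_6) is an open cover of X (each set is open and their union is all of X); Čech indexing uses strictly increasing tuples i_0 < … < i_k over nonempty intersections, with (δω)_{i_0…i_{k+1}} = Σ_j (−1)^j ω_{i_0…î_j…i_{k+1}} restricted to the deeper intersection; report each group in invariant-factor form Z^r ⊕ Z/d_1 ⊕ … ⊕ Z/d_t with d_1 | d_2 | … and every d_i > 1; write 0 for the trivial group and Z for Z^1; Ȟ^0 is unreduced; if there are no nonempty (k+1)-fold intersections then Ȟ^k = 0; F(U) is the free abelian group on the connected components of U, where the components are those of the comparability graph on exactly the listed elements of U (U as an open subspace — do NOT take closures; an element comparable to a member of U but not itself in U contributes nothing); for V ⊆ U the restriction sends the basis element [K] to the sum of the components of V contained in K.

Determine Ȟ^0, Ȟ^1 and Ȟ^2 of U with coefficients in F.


Ȟ^0 ≅ Z; Ȟ^1 ≅ Z; Ȟ^2 ≅ 0

intersection data:
  V1={{s},{s,v}} V2={{u},{p,u},{q,u},{t,u},{p,t,u},{q,t,u}} V3={{r},{r,t}} V4={{t},{p,t},{q,t},{r,t},{t,u},{t,v},{p,t,u},{p,t,v},{q,t,u}} V5={{p},{p,q},{p,t},{p,u},{p,v},{p,t,u},{p,t,v}} V6={{q},{v},{p,q},{p,v},{q,t},{q,u},{s,v},{t,v},{p,t,v},{q,t,u}}
  V16={{s,v}} V24={{t,u},{p,t,u},{q,t,u}} V25={{p,u},{p,t,u}} V26={{q,u},{q,t,u}} V34={{r,t}} V45={{p,t},{p,t,u},{p,t,v}} V46={{q,t},{t,v},{p,t,v},{q,t,u}} V56={{p,q},{p,v},{p,t,v}}
  V245={{p,t,u}} V246={{q,t,u}} V456={{p,t,v}}
components per intersection:
  V1: {{s},{s,v}}
  V2: {{u},{p,u},{q,u},{t,u},{p,t,u},{q,t,u}}
  V3: {{r},{r,t}}
  V4: {{t},{p,t},{q,t},{r,t},{t,u},{t,v},{p,t,u},{p,t,v},{q,t,u}}
  V5: {{p},{p,q},{p,t},{p,u},{p,v},{p,t,u},{p,t,v}}
  V6: {{q},{p,q},{q,t},{q,u},{q,t,u}} {{v},{p,v},{s,v},{t,v},{p,t,v}}
  V16: {{s,v}}
  V24: {{t,u},{p,t,u},{q,t,u}}
  V25: {{p,u},{p,t,u}}
  V26: {{q,u},{q,t,u}}
  V34: {{r,t}}
  V45: {{p,t},{p,t,u},{p,t,v}}
  V46: {{q,t},{q,t,u}} {{t,v},{p,t,v}}
  V56: {{p,q}} {{p,v},{p,t,v}}
  V245: {{p,t,u}}
  V246: {{q,t,u}}
  V456: {{p,t,v}}
C dims 7,10,3; δ0: rk 6, SNF 1^6; δ1: rk 3, SNF 1^3
Ȟ^0 = (7 − 6) − 0 = 1, so Ȟ^0 ≅ Z
Ȟ^1 = (10 − 3) − 6 = 1, so Ȟ^1 ≅ Z
Ȟ^2 = (3 − 0) − 3 = 0, so Ȟ^2 ≅ 0


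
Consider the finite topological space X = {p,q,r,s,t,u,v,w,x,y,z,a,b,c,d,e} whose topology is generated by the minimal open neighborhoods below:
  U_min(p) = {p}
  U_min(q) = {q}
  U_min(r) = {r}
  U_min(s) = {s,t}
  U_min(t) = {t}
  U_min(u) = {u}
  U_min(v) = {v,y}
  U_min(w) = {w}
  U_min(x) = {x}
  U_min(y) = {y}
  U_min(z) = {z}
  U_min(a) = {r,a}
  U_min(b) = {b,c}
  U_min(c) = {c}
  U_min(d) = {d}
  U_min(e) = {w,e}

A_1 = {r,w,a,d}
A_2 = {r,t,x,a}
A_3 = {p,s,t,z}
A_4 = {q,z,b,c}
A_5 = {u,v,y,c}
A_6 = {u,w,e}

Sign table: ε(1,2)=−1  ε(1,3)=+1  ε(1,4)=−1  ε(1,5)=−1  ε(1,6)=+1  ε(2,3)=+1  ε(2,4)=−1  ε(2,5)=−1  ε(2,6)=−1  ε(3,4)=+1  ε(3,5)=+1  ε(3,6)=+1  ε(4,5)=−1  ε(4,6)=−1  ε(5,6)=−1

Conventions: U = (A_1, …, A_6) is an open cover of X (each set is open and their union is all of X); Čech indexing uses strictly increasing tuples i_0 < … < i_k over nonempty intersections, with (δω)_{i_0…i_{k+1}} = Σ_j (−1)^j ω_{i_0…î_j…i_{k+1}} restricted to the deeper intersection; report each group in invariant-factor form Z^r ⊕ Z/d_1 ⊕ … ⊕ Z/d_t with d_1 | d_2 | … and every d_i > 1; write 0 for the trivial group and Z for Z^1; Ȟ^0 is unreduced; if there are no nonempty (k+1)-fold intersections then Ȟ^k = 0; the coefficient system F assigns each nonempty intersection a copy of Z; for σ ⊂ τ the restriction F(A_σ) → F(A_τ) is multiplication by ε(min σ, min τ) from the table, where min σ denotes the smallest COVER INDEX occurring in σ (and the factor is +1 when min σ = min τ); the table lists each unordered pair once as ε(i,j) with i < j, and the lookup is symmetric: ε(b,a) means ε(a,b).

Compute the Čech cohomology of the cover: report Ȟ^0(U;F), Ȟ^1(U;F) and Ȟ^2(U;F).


Ȟ^0(U;F) ≅ 0; Ȟ^1(U;F) ≅ Z/2; Ȟ^2(U;F) ≅ 0

nerve of the cover:
  A12={r,a} A16={w} A23={t} A34={z} A45={c} A56={u}
C dims 6,6; δ0: rk 6, SNF 1^5·2
Ȟ^0 = (6 − 6) − 0 = 0, so Ȟ^0 ≅ 0
Ȟ^1 = (6 − 0) − 6 = 0 plus torsion [2], so Ȟ^1 ≅ Z/2
Ȟ^2 = (0 − 0) − 0 = 0, so Ȟ^2 ≅ 0


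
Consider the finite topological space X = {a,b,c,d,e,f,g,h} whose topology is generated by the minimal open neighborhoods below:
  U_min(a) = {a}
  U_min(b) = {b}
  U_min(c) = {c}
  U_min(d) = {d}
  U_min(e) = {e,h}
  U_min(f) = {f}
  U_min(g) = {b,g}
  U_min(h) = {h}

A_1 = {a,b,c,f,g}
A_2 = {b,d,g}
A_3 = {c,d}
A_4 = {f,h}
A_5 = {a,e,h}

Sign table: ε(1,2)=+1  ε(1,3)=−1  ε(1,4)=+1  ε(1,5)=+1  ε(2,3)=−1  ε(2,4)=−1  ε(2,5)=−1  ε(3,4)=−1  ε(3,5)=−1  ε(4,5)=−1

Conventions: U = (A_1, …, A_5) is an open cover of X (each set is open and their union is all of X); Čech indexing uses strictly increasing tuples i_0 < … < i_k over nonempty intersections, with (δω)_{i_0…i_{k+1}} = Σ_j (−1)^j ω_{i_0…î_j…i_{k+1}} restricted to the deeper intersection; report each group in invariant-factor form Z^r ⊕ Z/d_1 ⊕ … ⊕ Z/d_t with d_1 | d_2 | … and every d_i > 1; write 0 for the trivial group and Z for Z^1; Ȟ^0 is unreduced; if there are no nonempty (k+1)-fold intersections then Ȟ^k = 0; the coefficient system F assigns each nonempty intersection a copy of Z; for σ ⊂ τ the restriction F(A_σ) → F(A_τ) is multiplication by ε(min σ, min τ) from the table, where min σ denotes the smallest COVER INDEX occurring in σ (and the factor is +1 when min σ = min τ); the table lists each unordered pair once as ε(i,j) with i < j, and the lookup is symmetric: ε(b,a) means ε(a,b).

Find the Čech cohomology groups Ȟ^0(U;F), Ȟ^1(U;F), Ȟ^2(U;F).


Ȟ^0(U;F) ≅ 0; Ȟ^1(U;F) ≅ Z ⊕ Z/2; Ȟ^2(U;F) ≅ 0

nonempty intersections:
  A12={b,g} A13={c} A14={f} A15={a} A23={d} A45={h}
C dims 5,6; δ0: rk 5, SNF 1^4·2
Ȟ^0: (5−5)−0=0 ⇒ 0
Ȟ^1: (6−0)−5=1 plus torsion [2] ⇒ Z ⊕ Z/2
Ȟ^2: (0−0)−0=0 ⇒ 0


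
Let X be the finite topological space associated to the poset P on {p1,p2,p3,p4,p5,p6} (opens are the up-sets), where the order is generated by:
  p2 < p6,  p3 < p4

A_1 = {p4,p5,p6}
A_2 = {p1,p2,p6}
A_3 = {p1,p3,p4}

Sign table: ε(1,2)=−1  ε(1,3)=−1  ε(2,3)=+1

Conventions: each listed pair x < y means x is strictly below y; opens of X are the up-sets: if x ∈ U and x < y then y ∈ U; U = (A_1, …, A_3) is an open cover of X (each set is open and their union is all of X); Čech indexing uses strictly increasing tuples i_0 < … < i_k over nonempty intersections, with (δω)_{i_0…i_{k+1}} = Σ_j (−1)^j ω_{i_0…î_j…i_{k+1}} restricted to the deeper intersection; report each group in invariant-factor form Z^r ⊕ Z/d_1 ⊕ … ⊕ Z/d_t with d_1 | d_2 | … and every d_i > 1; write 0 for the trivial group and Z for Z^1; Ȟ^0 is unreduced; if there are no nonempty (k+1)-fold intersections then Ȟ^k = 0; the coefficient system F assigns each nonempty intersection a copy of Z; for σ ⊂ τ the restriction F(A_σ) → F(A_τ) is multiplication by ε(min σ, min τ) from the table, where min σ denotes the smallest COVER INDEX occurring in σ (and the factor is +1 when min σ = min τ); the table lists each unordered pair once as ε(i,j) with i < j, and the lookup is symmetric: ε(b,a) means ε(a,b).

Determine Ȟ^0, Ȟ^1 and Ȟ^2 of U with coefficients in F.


nonempty overlaps:
  A12={p6} A13={p4} A23={p1}
C dims 3,3; δ0: rk 2, SNF 1^2
degree 0: 3−2−0 = 1 → Ȟ^0 ≅ Z
degree 1: 3−0−2 = 1 → Ȟ^1 ≅ Z
degree 2: 0−0−0 = 0 → Ȟ^2 ≅ 0

Ȟ^0(U;F) ≅ Z, Ȟ^1(U;F) ≅ Z, Ȟ^2(U;F) ≅ 0


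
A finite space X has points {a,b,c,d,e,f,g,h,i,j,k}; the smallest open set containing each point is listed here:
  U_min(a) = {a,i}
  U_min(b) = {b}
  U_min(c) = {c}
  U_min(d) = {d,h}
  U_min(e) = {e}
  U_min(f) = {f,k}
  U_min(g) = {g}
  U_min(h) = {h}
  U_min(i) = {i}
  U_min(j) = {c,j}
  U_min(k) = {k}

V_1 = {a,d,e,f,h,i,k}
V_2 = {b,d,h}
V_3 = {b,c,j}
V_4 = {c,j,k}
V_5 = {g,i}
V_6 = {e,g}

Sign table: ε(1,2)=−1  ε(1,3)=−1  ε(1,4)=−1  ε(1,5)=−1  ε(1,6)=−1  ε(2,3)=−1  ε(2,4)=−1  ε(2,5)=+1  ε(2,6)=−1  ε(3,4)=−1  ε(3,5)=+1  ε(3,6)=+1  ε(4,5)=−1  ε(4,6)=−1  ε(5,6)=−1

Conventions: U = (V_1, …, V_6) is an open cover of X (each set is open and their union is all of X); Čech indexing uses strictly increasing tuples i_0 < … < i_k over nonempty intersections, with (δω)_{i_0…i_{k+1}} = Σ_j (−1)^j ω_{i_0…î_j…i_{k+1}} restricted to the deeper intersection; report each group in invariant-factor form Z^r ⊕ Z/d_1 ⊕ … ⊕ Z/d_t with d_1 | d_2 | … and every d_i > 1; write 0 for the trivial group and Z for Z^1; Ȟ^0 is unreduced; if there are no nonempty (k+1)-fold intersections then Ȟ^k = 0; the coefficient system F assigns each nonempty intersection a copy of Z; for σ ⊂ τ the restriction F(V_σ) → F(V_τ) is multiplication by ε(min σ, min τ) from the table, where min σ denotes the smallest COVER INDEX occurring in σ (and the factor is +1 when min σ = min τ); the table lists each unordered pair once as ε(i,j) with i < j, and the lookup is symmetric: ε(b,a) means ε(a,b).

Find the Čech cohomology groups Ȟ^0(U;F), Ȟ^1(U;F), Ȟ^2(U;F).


Ȟ^0(U;F) ≅ 0, Ȟ^1(U;F) ≅ Z ⊕ Z/2 and Ȟ^2(U;F) ≅ 0

intersection data:
  V12={d,h} V14={k} V15={i} V16={e} V23={b} V34={c,j} V56={g}
C dims 6,7; δ0: rk 6, SNF 1^5·2
Ȟ^0 = (6 − 6) − 0 = 0, so Ȟ^0 ≅ 0
Ȟ^1 = (7 − 0) − 6 = 1 plus torsion [2], so Ȟ^1 ≅ Z ⊕ Z/2
Ȟ^2 = (0 − 0) − 0 = 0, so Ȟ^2 ≅ 0


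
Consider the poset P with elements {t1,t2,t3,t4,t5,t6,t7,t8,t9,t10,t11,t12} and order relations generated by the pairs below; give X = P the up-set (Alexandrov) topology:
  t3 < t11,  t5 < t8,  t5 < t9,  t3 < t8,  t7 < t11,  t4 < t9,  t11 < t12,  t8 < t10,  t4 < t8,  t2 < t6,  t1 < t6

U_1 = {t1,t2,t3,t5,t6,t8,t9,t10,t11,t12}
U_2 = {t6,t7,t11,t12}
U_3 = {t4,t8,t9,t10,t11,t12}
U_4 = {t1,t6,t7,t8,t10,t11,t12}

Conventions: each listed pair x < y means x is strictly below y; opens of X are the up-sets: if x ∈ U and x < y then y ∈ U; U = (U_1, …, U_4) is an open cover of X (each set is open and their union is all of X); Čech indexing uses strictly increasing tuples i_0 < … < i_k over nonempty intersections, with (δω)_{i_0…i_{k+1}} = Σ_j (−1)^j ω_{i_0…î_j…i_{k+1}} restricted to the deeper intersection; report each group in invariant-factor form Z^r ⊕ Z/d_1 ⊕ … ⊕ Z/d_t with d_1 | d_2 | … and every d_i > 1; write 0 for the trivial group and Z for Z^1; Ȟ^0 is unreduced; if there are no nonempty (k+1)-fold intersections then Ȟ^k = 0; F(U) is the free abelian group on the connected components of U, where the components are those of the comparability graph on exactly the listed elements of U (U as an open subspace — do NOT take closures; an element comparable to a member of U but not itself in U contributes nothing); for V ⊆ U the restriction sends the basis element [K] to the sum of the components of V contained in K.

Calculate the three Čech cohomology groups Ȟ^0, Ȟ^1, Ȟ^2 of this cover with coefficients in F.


Ȟ^0 ≅ Z^2; Ȟ^1 ≅ Z; Ȟ^2 ≅ 0

intersection data:
  U12={t6,t11,t12} U13={t8,t9,t10,t11,t12} U14={t1,t6,t8,t10,t11,t12} U23={t11,t12} U24={t6,t7,t11,t12} U34={t8,t10,t11,t12}
  U123={t11,t12} U124={t6,t11,t12} U134={t8,t10,t11,t12} U234={t11,t12}
  U1234={t11,t12}
components per intersection:
  U1: {t1,t2,t6} {t3,t5,t8,t9,t10,t11,t12}
  U2: {t6} {t7,t11,t12}
  U3: {t4,t8,t9,t10} {t11,t12}
  U4: {t1,t6} {t7,t11,t12} {t8,t10}
  U12: {t6} {t11,t12}
  U13: {t8,t10} {t9} {t11,t12}
  U14: {t1,t6} {t8,t10} {t11,t12}
  U23: {t11,t12}
  U24: {t6} {t7,t11,t12}
  U34: {t8,t10} {t11,t12}
  U123: {t11,t12}
  U124: {t6} {t11,t12}
  U134: {t8,t10} {t11,t12}
  U234: {t11,t12}
  U1234: {t11,t12}
C dims 9,13,6,1; δ0: rk 7, SNF 1^7; δ1: rk 5, SNF 1^5; δ2: rk 1, SNF 1^1
Ȟ^0 = (9 − 7) − 0 = 2, so Ȟ^0 ≅ Z^2
Ȟ^1 = (13 − 5) − 7 = 1, so Ȟ^1 ≅ Z
Ȟ^2 = (6 − 1) − 5 = 0, so Ȟ^2 ≅ 0


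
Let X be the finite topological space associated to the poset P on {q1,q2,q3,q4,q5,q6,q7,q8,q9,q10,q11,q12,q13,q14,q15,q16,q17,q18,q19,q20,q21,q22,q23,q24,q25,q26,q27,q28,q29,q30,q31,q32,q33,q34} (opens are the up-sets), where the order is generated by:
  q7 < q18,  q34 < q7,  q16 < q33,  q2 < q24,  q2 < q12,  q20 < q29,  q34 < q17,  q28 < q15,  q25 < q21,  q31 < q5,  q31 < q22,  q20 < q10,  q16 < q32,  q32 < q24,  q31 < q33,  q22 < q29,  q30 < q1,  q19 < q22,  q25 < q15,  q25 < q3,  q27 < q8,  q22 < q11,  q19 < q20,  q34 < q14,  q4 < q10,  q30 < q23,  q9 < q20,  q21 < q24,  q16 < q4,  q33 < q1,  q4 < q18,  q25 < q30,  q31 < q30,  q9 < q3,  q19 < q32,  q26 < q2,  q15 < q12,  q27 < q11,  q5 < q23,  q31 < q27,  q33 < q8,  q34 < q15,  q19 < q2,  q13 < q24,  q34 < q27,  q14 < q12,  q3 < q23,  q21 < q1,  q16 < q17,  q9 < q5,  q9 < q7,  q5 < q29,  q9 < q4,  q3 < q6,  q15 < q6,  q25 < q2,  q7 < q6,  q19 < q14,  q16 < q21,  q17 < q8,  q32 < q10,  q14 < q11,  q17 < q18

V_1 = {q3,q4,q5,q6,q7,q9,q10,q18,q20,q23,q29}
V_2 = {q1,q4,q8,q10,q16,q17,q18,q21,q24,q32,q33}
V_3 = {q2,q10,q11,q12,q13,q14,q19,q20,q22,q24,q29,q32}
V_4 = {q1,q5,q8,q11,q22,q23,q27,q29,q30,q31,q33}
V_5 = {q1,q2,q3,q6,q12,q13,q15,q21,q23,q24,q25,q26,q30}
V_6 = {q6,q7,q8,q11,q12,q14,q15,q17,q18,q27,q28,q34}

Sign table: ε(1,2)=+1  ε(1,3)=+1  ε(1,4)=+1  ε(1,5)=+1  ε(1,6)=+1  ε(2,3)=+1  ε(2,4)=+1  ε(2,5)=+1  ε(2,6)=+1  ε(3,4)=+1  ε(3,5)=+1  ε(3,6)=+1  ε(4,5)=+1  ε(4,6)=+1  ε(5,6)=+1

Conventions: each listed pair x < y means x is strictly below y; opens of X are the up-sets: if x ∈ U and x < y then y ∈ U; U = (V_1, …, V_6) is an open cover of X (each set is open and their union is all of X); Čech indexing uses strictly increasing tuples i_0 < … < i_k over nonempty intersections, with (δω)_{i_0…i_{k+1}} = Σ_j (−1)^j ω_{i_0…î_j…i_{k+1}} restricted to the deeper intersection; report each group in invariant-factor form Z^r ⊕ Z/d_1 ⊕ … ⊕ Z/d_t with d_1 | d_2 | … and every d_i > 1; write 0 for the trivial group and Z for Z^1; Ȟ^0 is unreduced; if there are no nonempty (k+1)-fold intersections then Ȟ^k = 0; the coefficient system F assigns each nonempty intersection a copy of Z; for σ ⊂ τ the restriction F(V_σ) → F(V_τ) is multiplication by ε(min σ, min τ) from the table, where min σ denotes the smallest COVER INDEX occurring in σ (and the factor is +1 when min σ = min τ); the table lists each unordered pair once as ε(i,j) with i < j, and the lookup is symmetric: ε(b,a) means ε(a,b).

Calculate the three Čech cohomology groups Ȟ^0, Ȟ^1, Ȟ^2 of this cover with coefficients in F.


Ȟ^0 = Z, Ȟ^1 = 0 and Ȟ^2 = Z/2

nerve simplices:
  V12={q4,q10,q18} V13={q10,q20,q29} V14={q5,q23,q29} V15={q3,q6,q23} V16={q6,q7,q18} V23={q10,q24,q32} V24={q1,q8,q33} V25={q1,q21,q24} V26={q8,q17,q18} V34={q11,q22,q29} V35={q2,q12,q13,q24} V36={q11,q12,q14} V45={q1,q23,q30} V46={q8,q11,q27} V56={q6,q12,q15}
  V123={q10} V126={q18} V134={q29} V145={q23} V156={q6} V235={q24} V245={q1} V246={q8} V346={q11} V356={q12}
C dims 6,15,10; δ0: rk 5, SNF 1^5; δ1: rk 10, SNF 1^9·2
degree 0: 6−5−0 = 1 → Ȟ^0 ≅ Z
degree 1: 15−10−5 = 0 → Ȟ^1 ≅ 0
degree 2: 10−0−10 = 0 plus torsion [2] → Ȟ^2 ≅ Z/2


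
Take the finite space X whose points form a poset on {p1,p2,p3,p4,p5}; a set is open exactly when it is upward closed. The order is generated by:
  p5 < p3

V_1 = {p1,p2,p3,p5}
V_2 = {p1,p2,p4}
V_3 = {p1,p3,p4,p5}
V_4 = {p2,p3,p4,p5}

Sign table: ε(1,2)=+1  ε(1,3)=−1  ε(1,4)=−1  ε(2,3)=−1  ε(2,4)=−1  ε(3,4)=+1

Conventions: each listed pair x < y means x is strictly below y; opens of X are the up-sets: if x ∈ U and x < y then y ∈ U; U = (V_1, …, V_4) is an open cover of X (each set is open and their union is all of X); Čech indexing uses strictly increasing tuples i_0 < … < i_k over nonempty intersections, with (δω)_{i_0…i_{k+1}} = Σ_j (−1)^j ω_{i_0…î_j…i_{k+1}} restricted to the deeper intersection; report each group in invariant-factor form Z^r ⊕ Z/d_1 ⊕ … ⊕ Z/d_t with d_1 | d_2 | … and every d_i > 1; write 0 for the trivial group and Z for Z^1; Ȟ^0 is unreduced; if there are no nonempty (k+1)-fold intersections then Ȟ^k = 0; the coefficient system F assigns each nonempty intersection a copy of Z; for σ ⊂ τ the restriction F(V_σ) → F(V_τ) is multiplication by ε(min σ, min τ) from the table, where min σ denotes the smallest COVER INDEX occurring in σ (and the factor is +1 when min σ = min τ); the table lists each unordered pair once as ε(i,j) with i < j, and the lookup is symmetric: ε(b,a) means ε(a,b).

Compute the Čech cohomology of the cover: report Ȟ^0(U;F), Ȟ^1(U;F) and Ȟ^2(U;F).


Ȟ^0 ≅ Z; Ȟ^1 ≅ 0; Ȟ^2 ≅ Z

cover nerve:
  V12={p1,p2} V13={p1,p3,p5} V14={p2,p3,p5} V23={p1,p4} V24={p2,p4} V34={p3,p4,p5}
  V123={p1} V124={p2} V134={p3,p5} V234={p4}
C dims 4,6,4; δ0: rk 3, SNF 1^3; δ1: rk 3, SNF 1^3
Ȟ^0: (4−3)−0=1 ⇒ Z
Ȟ^1: (6−3)−3=0 ⇒ 0
Ȟ^2: (4−0)−3=1 ⇒ Z
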